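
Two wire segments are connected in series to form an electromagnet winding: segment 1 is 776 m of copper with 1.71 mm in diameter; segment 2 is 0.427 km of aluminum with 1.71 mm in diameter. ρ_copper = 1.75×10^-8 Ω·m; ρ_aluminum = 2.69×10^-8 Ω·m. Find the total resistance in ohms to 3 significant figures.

10.9 Ω

Segment 1: A = π(d/2)² = π(8.5500e-04 m)² = 2.297e-06 m²
R₁ = ρL/A = (1.75×10^-8)(776)/(2.297e-06) = 5.913 Ω
R₂ = (2.69×10^-8)(427)/(2.297e-06) = 5.001 Ω
R = R₁ + R₂ = 10.9 Ω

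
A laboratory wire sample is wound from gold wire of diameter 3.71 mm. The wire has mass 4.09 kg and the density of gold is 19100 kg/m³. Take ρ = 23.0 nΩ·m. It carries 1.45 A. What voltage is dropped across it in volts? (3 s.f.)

0.0611 V

ρ = 23.0 nΩ·m = 2.30×10^-8 Ω·m
A = π(d/2)² = π(1.8550e-03 m)² = 1.0810e-05 m²
L = m/(density·A) = 4.09/(19100×1.0810e-05) = 19.81 m
R = ρL/A = (2.30×10^-8)(19.81)/(1.0810e-05) = 0.04214 Ω
V = IR = 1.45 × 0.04214 = 0.0611 V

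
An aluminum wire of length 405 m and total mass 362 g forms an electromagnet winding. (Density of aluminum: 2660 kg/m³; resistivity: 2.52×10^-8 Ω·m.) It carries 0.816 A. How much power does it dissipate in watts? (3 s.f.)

A = m/(density·L) = 0.362/(2660×405) = 3.3603e-07 m²
R = ρL/A = (2.52×10^-8)(405)/(3.3603e-07) = 30.37 Ω
P = I²R = (0.816)² × 30.37 = 20.2 W

20.2 W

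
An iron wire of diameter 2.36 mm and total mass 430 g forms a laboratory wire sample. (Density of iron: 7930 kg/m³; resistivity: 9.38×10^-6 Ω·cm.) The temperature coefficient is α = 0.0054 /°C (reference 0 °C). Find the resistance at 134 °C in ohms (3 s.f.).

ρ = 9.38×10^-6 Ω·cm = 9.38×10^-8 Ω·m
A = π(d/2)² = π(1.1800e-03 m)² = 4.3744e-06 m²
L = m/(density·A) = 0.43/(7930×4.3744e-06) = 12.4 m
R = ρL/A = (9.38×10^-8)(12.4)/(4.3744e-06) = 0.2658 Ω
R(134 °C) = 0.2658 × (1 + 0.0054×134) = 0.458 Ω

0.458 Ω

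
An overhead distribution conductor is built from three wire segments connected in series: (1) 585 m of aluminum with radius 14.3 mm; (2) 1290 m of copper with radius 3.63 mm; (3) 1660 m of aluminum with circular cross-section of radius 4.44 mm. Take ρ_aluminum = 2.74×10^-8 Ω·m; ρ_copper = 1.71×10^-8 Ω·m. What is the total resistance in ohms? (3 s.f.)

1.29 Ω

Seg 1: A = πr² = π(1.4300e-02 m)² = 6.424e-04 m²
R_1 = (2.74×10^-8)(585)/(6.424e-04) = 0.02495 Ω
Seg 2: A = πr² = π(3.6300e-03 m)² = 4.140e-05 m²
R_2 = (1.71×10^-8)(1290)/(4.140e-05) = 0.5329 Ω
Seg 3: A = πr² = π(4.4400e-03 m)² = 6.193e-05 m²
R_3 = (2.74×10^-8)(1660)/(6.193e-05) = 0.7344 Ω
R_total = R_1 + R_2 + R_3 = 1.29 Ω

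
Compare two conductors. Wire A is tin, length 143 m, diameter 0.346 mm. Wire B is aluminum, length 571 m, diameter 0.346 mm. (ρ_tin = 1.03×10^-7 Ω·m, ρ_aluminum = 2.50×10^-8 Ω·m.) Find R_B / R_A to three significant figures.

0.969

R ∝ ρL/d², so R_B/R_A = (ρ_B/ρ_A) × (L_B/L_A)
= (2.50×10^-8/1.03×10^-7) × (571/143) = 0.969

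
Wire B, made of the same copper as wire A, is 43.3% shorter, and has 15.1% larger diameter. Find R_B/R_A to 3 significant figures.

0.428

R ∝ L/d², so R_B/R_A = (1 − 43.3/100) × (1 + 15.1/100)⁻²
= 0.567 × 0.7548 = 0.428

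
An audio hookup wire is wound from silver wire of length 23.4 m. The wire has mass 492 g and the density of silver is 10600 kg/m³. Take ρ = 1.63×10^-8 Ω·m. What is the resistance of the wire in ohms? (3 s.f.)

0.192 Ω

A = m/(density·L) = 0.492/(10600×23.4) = 1.9836e-06 m²
R = ρL/A = (1.63×10^-8)(23.4)/(1.9836e-06) = 0.192 Ω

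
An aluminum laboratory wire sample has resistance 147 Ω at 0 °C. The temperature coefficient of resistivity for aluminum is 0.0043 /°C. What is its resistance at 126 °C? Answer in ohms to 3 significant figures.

ΔT = 126 − 0 = 126 °C
R = R₀(1 + αΔT) = 147 × (1 + 0.0043×126) = 147 × 1.542 = 227 Ω

227 Ω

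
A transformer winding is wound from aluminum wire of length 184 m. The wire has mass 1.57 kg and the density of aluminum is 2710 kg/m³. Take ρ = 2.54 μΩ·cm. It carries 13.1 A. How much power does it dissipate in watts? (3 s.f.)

ρ = 2.54 μΩ·cm = 2.54×10^-8 Ω·m
A = m/(density·L) = 1.57/(2710×184) = 3.1486e-06 m²
R = ρL/A = (2.54×10^-8)(184)/(3.1486e-06) = 1.484 Ω
P = I²R = (13.1)² × 1.484 = 255 W

255 W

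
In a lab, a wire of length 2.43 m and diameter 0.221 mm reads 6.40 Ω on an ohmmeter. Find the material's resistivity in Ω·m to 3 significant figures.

A = π(d/2)² = π(1.1050e-04 m)² = 3.836e-08 m²
ρ = RA/L = (6.4)(3.836e-08)/(2.43) = 1.01×10^-7 Ω·m

1.01×10^-7 Ω·m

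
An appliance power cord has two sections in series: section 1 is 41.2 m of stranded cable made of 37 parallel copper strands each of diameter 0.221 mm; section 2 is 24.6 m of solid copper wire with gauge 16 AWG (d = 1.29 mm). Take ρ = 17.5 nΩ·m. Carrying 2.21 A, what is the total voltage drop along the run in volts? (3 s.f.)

1.85 V

ρ = 17.5 nΩ·m = 1.75×10^-8 Ω·m
Section 1: A_strand = π(1.1050e-04)² = 3.836e-08 m²; R₁ = ρL/(N·A_s) = (1.75×10^-8)(41.2)/(37×3.836e-08) = 0.508 Ω
Section 2: A = π(1.29/2 mm)² = π(6.4500e-04 m)² = 1.307e-06 m²
R₂ = (1.75×10^-8)(24.6)/(1.307e-06) = 0.3294 Ω
R = R₁ + R₂ = 0.8374 Ω
V = IR = 2.21 × 0.8374 = 1.85 V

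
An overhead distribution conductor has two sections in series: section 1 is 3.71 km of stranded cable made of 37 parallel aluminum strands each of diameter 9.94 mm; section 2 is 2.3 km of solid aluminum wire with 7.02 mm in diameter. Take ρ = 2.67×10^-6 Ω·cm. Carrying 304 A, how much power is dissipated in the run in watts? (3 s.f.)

1.50×10^5 W

ρ = 2.67×10^-6 Ω·cm = 2.67×10^-8 Ω·m
Section 1: A_strand = π(4.9700e-03)² = 7.760e-05 m²; R₁ = ρL/(N·A_s) = (2.67×10^-8)(3710)/(37×7.760e-05) = 0.0345 Ω
Section 2: A = π(d/2)² = π(3.5100e-03 m)² = 3.870e-05 m²
R₂ = (2.67×10^-8)(2300)/(3.870e-05) = 1.587 Ω
R = R₁ + R₂ = 1.621 Ω
P = I²R = (304)² × 1.621 = 1.50×10^5 W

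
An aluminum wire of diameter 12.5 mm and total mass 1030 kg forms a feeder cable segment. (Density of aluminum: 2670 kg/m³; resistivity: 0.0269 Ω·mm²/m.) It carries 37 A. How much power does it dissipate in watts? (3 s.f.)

943 W

ρ = 0.0269 Ω·mm²/m = 2.69×10^-8 Ω·m
A = π(d/2)² = π(6.2500e-03 m)² = 1.2272e-04 m²
L = m/(density·A) = 1030/(2670×1.2272e-04) = 3144 m
R = ρL/A = (2.69×10^-8)(3144)/(1.2272e-04) = 0.6891 Ω
P = I²R = (37)² × 0.6891 = 943 W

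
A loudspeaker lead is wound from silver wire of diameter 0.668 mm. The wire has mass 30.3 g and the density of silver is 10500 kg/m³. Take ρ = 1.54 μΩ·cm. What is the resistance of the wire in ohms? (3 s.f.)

ρ = 1.54 μΩ·cm = 1.54×10^-8 Ω·m
A = π(d/2)² = π(3.3400e-04 m)² = 3.5046e-07 m²
L = m/(density·A) = 0.0303/(10500×3.5046e-07) = 8.234 m
R = ρL/A = (1.54×10^-8)(8.234)/(3.5046e-07) = 0.362 Ω

0.362 Ω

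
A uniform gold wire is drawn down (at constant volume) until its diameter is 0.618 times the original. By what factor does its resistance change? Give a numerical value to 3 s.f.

6.86

Volume constant ⇒ L' = L/r² with r = 0.618. R' = ρL'/A' = ρ(L/r²)/(πr²d₀²/4) = R/r⁴.
Factor = 6.86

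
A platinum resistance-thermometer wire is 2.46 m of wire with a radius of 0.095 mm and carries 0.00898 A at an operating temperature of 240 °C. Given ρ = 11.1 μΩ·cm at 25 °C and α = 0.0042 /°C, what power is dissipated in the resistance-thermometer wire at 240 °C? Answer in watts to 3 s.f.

0.00148 W

ρ = 11.1 μΩ·cm = 1.11×10^-7 Ω·m
A = πr² = π(9.5000e-05 m)² = 2.835e-08 m²
R₍25₎ = ρL/A = (1.11×10^-7)(2.46)/(2.835e-08) = 9.631 Ω
R₍240₎ = R₍25₎(1 + αΔT) = 9.631 × (1 + 0.0042×215) = 18.33 Ω
P = I²R = (0.00898)² × 18.33 = 0.00148 W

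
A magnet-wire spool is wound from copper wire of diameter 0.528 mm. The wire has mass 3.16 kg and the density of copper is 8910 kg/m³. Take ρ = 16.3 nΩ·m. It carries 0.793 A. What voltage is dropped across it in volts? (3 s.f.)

95.6 V

ρ = 16.3 nΩ·m = 1.63×10^-8 Ω·m
A = π(d/2)² = π(2.6400e-04 m)² = 2.1896e-07 m²
L = m/(density·A) = 3.16/(8910×2.1896e-07) = 1620 m
R = ρL/A = (1.63×10^-8)(1620)/(2.1896e-07) = 120.6 Ω
V = IR = 0.793 × 120.6 = 95.6 V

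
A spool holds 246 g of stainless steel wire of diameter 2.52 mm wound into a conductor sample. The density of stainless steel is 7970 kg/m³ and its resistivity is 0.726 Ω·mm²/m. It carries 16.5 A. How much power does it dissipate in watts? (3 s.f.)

ρ = 0.726 Ω·mm²/m = 7.26×10^-7 Ω·m
A = π(d/2)² = π(1.2600e-03 m)² = 4.9876e-06 m²
L = m/(density·A) = 0.246/(7970×4.9876e-06) = 6.189 m
R = ρL/A = (7.26×10^-7)(6.189)/(4.9876e-06) = 0.9008 Ω
P = I²R = (16.5)² × 0.9008 = 245 W

245 W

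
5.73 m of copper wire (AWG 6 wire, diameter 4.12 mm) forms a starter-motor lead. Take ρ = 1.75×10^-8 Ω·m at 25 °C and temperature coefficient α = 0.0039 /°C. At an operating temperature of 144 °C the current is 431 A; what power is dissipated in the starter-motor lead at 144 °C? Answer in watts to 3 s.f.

2050 W

A = π(4.12/2 mm)² = π(2.0600e-03 m)² = 1.333e-05 m²
R₍25₎ = ρL/A = (1.75×10^-8)(5.73)/(1.333e-05) = 0.007522 Ω
R₍144₎ = R₍25₎(1 + αΔT) = 0.007522 × (1 + 0.0039×119) = 0.01101 Ω
P = I²R = (431)² × 0.01101 = 2050 W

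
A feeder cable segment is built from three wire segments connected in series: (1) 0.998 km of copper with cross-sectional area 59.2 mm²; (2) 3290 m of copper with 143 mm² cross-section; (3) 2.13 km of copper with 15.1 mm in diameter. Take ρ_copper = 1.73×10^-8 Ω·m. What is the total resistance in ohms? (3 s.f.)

0.895 Ω

Seg 1: A = 59.2 mm² = 5.920e-05 m²
R_1 = (1.73×10^-8)(998)/(5.920e-05) = 0.2916 Ω
Seg 2: A = 143 mm² = 1.430e-04 m²
R_2 = (1.73×10^-8)(3290)/(1.430e-04) = 0.398 Ω
Seg 3: A = π(d/2)² = π(7.5500e-03 m)² = 1.791e-04 m²
R_3 = (1.73×10^-8)(2130)/(1.791e-04) = 0.2058 Ω
R_total = R_1 + R_2 + R_3 = 0.895 Ω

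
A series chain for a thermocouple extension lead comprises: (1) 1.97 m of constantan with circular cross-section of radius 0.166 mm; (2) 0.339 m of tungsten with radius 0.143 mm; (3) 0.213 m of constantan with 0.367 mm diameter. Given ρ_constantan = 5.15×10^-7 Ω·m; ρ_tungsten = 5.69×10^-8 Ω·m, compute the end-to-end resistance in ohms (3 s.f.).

13.1 Ω

Seg 1: A = πr² = π(1.6600e-04 m)² = 8.657e-08 m²
R_1 = (5.15×10^-7)(1.97)/(8.657e-08) = 11.72 Ω
Seg 2: A = πr² = π(1.4300e-04 m)² = 6.424e-08 m²
R_2 = (5.69×10^-8)(0.339)/(6.424e-08) = 0.3003 Ω
Seg 3: A = π(d/2)² = π(1.8350e-04 m)² = 1.058e-07 m²
R_3 = (5.15×10^-7)(0.213)/(1.058e-07) = 1.037 Ω
R_total = R_1 + R_2 + R_3 = 13.1 Ω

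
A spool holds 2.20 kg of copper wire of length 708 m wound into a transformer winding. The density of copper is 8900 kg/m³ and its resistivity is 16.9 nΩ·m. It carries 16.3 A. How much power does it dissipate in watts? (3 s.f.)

9110 W

ρ = 16.9 nΩ·m = 1.69×10^-8 Ω·m
A = m/(density·L) = 2.2/(8900×708) = 3.4914e-07 m²
R = ρL/A = (1.69×10^-8)(708)/(3.4914e-07) = 34.27 Ω
P = I²R = (16.3)² × 34.27 = 9110 W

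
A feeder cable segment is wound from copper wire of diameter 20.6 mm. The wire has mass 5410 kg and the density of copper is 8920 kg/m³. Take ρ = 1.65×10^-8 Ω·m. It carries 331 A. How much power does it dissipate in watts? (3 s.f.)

9870 W

A = π(d/2)² = π(1.0300e-02 m)² = 3.3329e-04 m²
L = m/(density·A) = 5410/(8920×3.3329e-04) = 1820 m
R = ρL/A = (1.65×10^-8)(1820)/(3.3329e-04) = 0.09009 Ω
P = I²R = (331)² × 0.09009 = 9870 W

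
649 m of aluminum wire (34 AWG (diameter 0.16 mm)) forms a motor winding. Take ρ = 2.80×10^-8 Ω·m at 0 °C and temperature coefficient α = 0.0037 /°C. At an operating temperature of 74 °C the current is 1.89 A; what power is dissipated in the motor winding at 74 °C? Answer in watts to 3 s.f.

A = π(0.16/2 mm)² = π(8.0000e-05 m)² = 2.011e-08 m²
R₍0₎ = ρL/A = (2.80×10^-8)(649)/(2.011e-08) = 903.8 Ω
R₍74₎ = R₍0₎(1 + αΔT) = 903.8 × (1 + 0.0037×74) = 1151 Ω
P = I²R = (1.89)² × 1151 = 4110 W

4110 W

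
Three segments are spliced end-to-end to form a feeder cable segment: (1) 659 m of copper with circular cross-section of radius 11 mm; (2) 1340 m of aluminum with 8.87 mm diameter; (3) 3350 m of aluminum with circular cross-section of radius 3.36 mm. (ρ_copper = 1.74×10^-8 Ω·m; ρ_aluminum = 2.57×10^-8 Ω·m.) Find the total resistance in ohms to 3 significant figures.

3.01 Ω

Seg 1: A = πr² = π(1.1000e-02 m)² = 3.801e-04 m²
R_1 = (1.74×10^-8)(659)/(3.801e-04) = 0.03016 Ω
Seg 2: A = π(d/2)² = π(4.4350e-03 m)² = 6.179e-05 m²
R_2 = (2.57×10^-8)(1340)/(6.179e-05) = 0.5573 Ω
Seg 3: A = πr² = π(3.3600e-03 m)² = 3.547e-05 m²
R_3 = (2.57×10^-8)(3350)/(3.547e-05) = 2.427 Ω
R_total = R_1 + R_2 + R_3 = 3.01 Ω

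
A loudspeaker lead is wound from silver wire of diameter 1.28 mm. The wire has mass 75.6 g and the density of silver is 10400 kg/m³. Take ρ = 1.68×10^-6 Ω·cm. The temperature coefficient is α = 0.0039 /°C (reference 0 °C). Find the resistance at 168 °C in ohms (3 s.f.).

ρ = 1.68×10^-6 Ω·cm = 1.68×10^-8 Ω·m
A = π(d/2)² = π(6.4000e-04 m)² = 1.2868e-06 m²
L = m/(density·A) = 0.0756/(10400×1.2868e-06) = 5.649 m
R = ρL/A = (1.68×10^-8)(5.649)/(1.2868e-06) = 0.07375 Ω
R(168 °C) = 0.07375 × (1 + 0.0039×168) = 0.122 Ω

0.122 Ω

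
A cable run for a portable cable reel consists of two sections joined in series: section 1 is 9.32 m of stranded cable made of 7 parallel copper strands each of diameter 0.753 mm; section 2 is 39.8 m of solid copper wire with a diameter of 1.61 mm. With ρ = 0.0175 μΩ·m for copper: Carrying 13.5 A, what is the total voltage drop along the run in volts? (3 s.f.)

ρ = 0.0175 μΩ·m = 1.75×10^-8 Ω·m
Section 1: A_strand = π(3.7650e-04)² = 4.453e-07 m²; R₁ = ρL/(N·A_s) = (1.75×10^-8)(9.32)/(7×4.453e-07) = 0.05232 Ω
Section 2: A = π(d/2)² = π(8.0500e-04 m)² = 2.036e-06 m²
R₂ = (1.75×10^-8)(39.8)/(2.036e-06) = 0.3421 Ω
R = R₁ + R₂ = 0.3944 Ω
V = IR = 13.5 × 0.3944 = 5.32 V

5.32 V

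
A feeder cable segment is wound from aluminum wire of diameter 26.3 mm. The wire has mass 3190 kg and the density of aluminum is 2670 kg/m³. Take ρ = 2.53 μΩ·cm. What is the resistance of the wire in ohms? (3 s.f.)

ρ = 2.53 μΩ·cm = 2.53×10^-8 Ω·m
A = π(d/2)² = π(1.3150e-02 m)² = 5.4325e-04 m²
L = m/(density·A) = 3190/(2670×5.4325e-04) = 2199 m
R = ρL/A = (2.53×10^-8)(2199)/(5.4325e-04) = 0.102 Ω

0.102 Ω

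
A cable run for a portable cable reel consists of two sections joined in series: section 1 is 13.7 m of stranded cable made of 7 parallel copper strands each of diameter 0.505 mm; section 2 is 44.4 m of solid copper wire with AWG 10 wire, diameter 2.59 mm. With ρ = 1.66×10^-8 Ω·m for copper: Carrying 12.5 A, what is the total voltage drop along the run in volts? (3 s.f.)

Section 1: A_strand = π(2.5250e-04)² = 2.003e-07 m²; R₁ = ρL/(N·A_s) = (1.66×10^-8)(13.7)/(7×2.003e-07) = 0.1622 Ω
Section 2: A = π(2.59/2 mm)² = π(1.2950e-03 m)² = 5.269e-06 m²
R₂ = (1.66×10^-8)(44.4)/(5.269e-06) = 0.1399 Ω
R = R₁ + R₂ = 0.3021 Ω
V = IR = 12.5 × 0.3021 = 3.78 V

3.78 V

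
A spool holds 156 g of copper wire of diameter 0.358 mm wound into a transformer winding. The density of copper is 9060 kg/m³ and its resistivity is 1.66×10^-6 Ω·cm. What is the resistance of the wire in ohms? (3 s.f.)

ρ = 1.66×10^-6 Ω·cm = 1.66×10^-8 Ω·m
A = π(d/2)² = π(1.7900e-04 m)² = 1.0066e-07 m²
L = m/(density·A) = 0.156/(9060×1.0066e-07) = 171.1 m
R = ρL/A = (1.66×10^-8)(171.1)/(1.0066e-07) = 28.2 Ω

28.2 Ω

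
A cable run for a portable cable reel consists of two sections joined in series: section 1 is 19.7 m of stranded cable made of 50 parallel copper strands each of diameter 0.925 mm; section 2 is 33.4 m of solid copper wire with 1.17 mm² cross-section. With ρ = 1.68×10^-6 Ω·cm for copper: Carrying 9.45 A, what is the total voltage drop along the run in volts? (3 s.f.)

ρ = 1.68×10^-6 Ω·cm = 1.68×10^-8 Ω·m
Section 1: A_strand = π(4.6250e-04)² = 6.720e-07 m²; R₁ = ρL/(N·A_s) = (1.68×10^-8)(19.7)/(50×6.720e-07) = 0.00985 Ω
Section 2: A = 1.17 mm² = 1.170e-06 m²
R₂ = (1.68×10^-8)(33.4)/(1.170e-06) = 0.4796 Ω
R = R₁ + R₂ = 0.4894 Ω
V = IR = 9.45 × 0.4894 = 4.63 V

4.63 V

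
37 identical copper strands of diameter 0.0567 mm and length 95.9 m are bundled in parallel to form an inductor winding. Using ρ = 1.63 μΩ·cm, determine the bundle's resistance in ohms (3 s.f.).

ρ = 1.63 μΩ·cm = 1.63×10^-8 Ω·m
A_strand = π(2.8350e-05 m)² = 2.525e-09 m²
R_strand = ρL/A = (1.63×10^-8)(95.9)/(2.525e-09) = 619.1 Ω
R_total = R_strand/N = 619.1/37 = 16.7 Ω

16.7 Ω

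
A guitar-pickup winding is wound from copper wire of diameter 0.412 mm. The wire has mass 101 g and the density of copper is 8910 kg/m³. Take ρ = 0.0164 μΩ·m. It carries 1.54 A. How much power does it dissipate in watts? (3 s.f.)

24.8 W

ρ = 0.0164 μΩ·m = 1.64×10^-8 Ω·m
A = π(d/2)² = π(2.0600e-04 m)² = 1.3332e-07 m²
L = m/(density·A) = 0.101/(8910×1.3332e-07) = 85.03 m
R = ρL/A = (1.64×10^-8)(85.03)/(1.3332e-07) = 10.46 Ω
P = I²R = (1.54)² × 10.46 = 24.8 W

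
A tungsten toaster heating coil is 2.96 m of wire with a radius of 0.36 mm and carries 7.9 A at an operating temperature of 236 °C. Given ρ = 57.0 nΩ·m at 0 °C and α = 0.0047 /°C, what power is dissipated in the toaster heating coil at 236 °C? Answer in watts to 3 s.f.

ρ = 57.0 nΩ·m = 5.70×10^-8 Ω·m
A = πr² = π(3.6000e-04 m)² = 4.072e-07 m²
R₍0₎ = ρL/A = (5.70×10^-8)(2.96)/(4.072e-07) = 0.4144 Ω
R₍236₎ = R₍0₎(1 + αΔT) = 0.4144 × (1 + 0.0047×236) = 0.874 Ω
P = I²R = (7.9)² × 0.874 = 54.5 W

54.5 W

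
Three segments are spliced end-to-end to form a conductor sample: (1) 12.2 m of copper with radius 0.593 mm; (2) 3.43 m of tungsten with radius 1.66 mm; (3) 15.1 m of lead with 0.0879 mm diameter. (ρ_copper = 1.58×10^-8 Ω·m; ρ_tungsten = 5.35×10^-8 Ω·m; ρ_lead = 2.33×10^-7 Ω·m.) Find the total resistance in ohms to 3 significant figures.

580 Ω

Seg 1: A = πr² = π(5.9300e-04 m)² = 1.105e-06 m²
R_1 = (1.58×10^-8)(12.2)/(1.105e-06) = 0.1745 Ω
Seg 2: A = πr² = π(1.6600e-03 m)² = 8.657e-06 m²
R_2 = (5.35×10^-8)(3.43)/(8.657e-06) = 0.0212 Ω
Seg 3: A = π(d/2)² = π(4.3950e-05 m)² = 6.068e-09 m²
R_3 = (2.33×10^-7)(15.1)/(6.068e-09) = 579.8 Ω
R_total = R_1 + R_2 + R_3 = 580 Ω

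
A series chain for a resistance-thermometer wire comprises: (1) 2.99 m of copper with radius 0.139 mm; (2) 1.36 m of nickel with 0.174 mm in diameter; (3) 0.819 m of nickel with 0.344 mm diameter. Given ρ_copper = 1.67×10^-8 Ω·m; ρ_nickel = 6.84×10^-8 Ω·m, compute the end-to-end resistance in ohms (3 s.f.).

5.34 Ω

Seg 1: A = πr² = π(1.3900e-04 m)² = 6.070e-08 m²
R_1 = (1.67×10^-8)(2.99)/(6.070e-08) = 0.8226 Ω
Seg 2: A = π(d/2)² = π(8.7000e-05 m)² = 2.378e-08 m²
R_2 = (6.84×10^-8)(1.36)/(2.378e-08) = 3.912 Ω
Seg 3: A = π(d/2)² = π(1.7200e-04 m)² = 9.294e-08 m²
R_3 = (6.84×10^-8)(0.819)/(9.294e-08) = 0.6027 Ω
R_total = R_1 + R_2 + R_3 = 5.34 Ω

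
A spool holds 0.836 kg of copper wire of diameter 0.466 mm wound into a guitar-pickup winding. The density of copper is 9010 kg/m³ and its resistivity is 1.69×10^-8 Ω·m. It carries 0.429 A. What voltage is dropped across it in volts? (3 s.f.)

23.1 V

A = π(d/2)² = π(2.3300e-04 m)² = 1.7055e-07 m²
L = m/(density·A) = 0.836/(9010×1.7055e-07) = 544 m
R = ρL/A = (1.69×10^-8)(544)/(1.7055e-07) = 53.91 Ω
V = IR = 0.429 × 53.91 = 23.1 V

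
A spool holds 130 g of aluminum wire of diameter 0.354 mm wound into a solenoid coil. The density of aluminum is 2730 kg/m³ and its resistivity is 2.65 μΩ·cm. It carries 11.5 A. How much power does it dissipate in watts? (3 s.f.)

17200 W

ρ = 2.65 μΩ·cm = 2.65×10^-8 Ω·m
A = π(d/2)² = π(1.7700e-04 m)² = 9.8423e-08 m²
L = m/(density·A) = 0.13/(2730×9.8423e-08) = 483.8 m
R = ρL/A = (2.65×10^-8)(483.8)/(9.8423e-08) = 130.3 Ω
P = I²R = (11.5)² × 130.3 = 17200 W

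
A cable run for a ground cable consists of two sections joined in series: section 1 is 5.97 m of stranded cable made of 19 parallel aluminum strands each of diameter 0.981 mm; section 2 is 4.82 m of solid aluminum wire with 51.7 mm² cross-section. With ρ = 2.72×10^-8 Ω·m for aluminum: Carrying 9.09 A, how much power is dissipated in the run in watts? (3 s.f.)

Section 1: A_strand = π(4.9050e-04)² = 7.558e-07 m²; R₁ = ρL/(N·A_s) = (2.72×10^-8)(5.97)/(19×7.558e-07) = 0.01131 Ω
Section 2: A = 51.7 mm² = 5.170e-05 m²
R₂ = (2.72×10^-8)(4.82)/(5.170e-05) = 0.002536 Ω
R = R₁ + R₂ = 0.01384 Ω
P = I²R = (9.09)² × 0.01384 = 1.14 W

1.14 W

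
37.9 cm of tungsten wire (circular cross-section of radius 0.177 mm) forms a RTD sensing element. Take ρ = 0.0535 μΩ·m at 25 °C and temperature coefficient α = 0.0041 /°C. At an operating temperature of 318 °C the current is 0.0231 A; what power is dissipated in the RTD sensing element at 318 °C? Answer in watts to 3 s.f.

ρ = 0.0535 μΩ·m = 5.35×10^-8 Ω·m
A = πr² = π(1.7700e-04 m)² = 9.842e-08 m²
R₍25₎ = ρL/A = (5.35×10^-8)(0.379)/(9.842e-08) = 0.206 Ω
R₍318₎ = R₍25₎(1 + αΔT) = 0.206 × (1 + 0.0041×293) = 0.4535 Ω
P = I²R = (0.0231)² × 0.4535 = 2.42×10^-4 W

2.42×10^-4 W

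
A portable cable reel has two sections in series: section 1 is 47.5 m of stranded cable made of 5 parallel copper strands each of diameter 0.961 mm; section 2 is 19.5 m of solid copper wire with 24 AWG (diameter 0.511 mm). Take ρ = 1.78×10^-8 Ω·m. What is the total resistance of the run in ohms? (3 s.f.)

1.93 Ω

Section 1: A_strand = π(4.8050e-04)² = 7.253e-07 m²; R₁ = ρL/(N·A_s) = (1.78×10^-8)(47.5)/(5×7.253e-07) = 0.2331 Ω
Section 2: A = π(0.511/2 mm)² = π(2.5550e-04 m)² = 2.051e-07 m²
R₂ = (1.78×10^-8)(19.5)/(2.051e-07) = 1.692 Ω
R = R₁ + R₂ = 1.93 Ω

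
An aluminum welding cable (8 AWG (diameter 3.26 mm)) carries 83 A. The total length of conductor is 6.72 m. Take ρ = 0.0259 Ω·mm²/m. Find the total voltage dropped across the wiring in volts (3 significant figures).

1.73 V

ρ = 0.0259 Ω·mm²/m = 2.59×10^-8 Ω·m
A = π(3.26/2 mm)² = π(1.6300e-03 m)² = 8.347e-06 m²
R = ρL/A = (2.59×10^-8)(6.72)/(8.347e-06) = 0.02085 Ω
V = IR = 83 × 0.02085 = 1.73 V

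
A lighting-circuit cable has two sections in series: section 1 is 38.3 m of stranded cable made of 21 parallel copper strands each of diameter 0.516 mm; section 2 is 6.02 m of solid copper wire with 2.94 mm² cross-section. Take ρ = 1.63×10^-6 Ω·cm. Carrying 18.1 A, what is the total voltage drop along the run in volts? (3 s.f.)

ρ = 1.63×10^-6 Ω·cm = 1.63×10^-8 Ω·m
Section 1: A_strand = π(2.5800e-04)² = 2.091e-07 m²; R₁ = ρL/(N·A_s) = (1.63×10^-8)(38.3)/(21×2.091e-07) = 0.1422 Ω
Section 2: A = 2.94 mm² = 2.940e-06 m²
R₂ = (1.63×10^-8)(6.02)/(2.940e-06) = 0.03338 Ω
R = R₁ + R₂ = 0.1755 Ω
V = IR = 18.1 × 0.1755 = 3.18 V

3.18 V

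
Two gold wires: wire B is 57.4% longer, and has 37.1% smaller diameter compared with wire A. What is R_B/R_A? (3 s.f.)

R ∝ L/d², so R_B/R_A = (1 + 57.4/100) × (1 − 37.1/100)⁻²
= 1.574 × 2.527 = 3.98

3.98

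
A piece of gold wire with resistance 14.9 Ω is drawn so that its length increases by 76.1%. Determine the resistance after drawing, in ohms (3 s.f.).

k = 1 + 76.1/100 = 1.761; volume constant ⇒ A' = A/k, so R' = k²R.
R' = 3.101 × 14.9 = 46.2 Ω

46.2 Ω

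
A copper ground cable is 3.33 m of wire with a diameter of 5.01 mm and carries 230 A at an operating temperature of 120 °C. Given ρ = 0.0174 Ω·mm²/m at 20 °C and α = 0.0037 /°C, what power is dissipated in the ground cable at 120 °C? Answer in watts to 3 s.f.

213 W

ρ = 0.0174 Ω·mm²/m = 1.74×10^-8 Ω·m
A = π(d/2)² = π(2.5050e-03 m)² = 1.971e-05 m²
R₍20₎ = ρL/A = (1.74×10^-8)(3.33)/(1.971e-05) = 0.002939 Ω
R₍120₎ = R₍20₎(1 + αΔT) = 0.002939 × (1 + 0.0037×100) = 0.004027 Ω
P = I²R = (230)² × 0.004027 = 213 W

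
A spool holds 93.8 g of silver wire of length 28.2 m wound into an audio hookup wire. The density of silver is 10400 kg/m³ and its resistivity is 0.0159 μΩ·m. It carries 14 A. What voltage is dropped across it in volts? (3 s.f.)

19.6 V

ρ = 0.0159 μΩ·m = 1.59×10^-8 Ω·m
A = m/(density·L) = 0.0938/(10400×28.2) = 3.1983e-07 m²
R = ρL/A = (1.59×10^-8)(28.2)/(3.1983e-07) = 1.402 Ω
V = IR = 14 × 1.402 = 19.6 V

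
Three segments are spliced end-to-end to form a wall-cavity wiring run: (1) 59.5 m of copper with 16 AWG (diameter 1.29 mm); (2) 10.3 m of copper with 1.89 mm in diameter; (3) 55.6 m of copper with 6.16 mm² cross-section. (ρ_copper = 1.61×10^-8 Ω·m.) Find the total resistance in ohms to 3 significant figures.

0.937 Ω

Seg 1: A = π(1.29/2 mm)² = π(6.4500e-04 m)² = 1.307e-06 m²
R_1 = (1.61×10^-8)(59.5)/(1.307e-06) = 0.7329 Ω
Seg 2: A = π(d/2)² = π(9.4500e-04 m)² = 2.806e-06 m²
R_2 = (1.61×10^-8)(10.3)/(2.806e-06) = 0.05911 Ω
Seg 3: A = 6.16 mm² = 6.160e-06 m²
R_3 = (1.61×10^-8)(55.6)/(6.160e-06) = 0.1453 Ω
R_total = R_1 + R_2 + R_3 = 0.937 Ω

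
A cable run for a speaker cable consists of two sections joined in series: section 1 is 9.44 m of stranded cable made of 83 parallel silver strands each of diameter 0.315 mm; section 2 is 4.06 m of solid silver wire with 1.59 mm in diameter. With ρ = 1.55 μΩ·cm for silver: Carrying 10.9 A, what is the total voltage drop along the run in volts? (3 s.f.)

0.592 V

ρ = 1.55 μΩ·cm = 1.55×10^-8 Ω·m
Section 1: A_strand = π(1.5750e-04)² = 7.793e-08 m²; R₁ = ρL/(N·A_s) = (1.55×10^-8)(9.44)/(83×7.793e-08) = 0.02262 Ω
Section 2: A = π(d/2)² = π(7.9500e-04 m)² = 1.986e-06 m²
R₂ = (1.55×10^-8)(4.06)/(1.986e-06) = 0.03169 Ω
R = R₁ + R₂ = 0.05431 Ω
V = IR = 10.9 × 0.05431 = 0.592 V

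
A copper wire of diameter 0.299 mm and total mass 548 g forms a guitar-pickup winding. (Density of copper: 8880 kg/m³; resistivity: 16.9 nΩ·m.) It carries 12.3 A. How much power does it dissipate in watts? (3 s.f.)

ρ = 16.9 nΩ·m = 1.69×10^-8 Ω·m
A = π(d/2)² = π(1.4950e-04 m)² = 7.0215e-08 m²
L = m/(density·A) = 0.548/(8880×7.0215e-08) = 878.9 m
R = ρL/A = (1.69×10^-8)(878.9)/(7.0215e-08) = 211.5 Ω
P = I²R = (12.3)² × 211.5 = 32000 W

32000 W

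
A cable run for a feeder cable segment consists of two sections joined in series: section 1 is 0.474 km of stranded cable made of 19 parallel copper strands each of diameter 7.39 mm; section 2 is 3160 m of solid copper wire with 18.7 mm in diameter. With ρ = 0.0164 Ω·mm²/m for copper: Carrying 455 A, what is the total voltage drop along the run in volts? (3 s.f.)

90.2 V

ρ = 0.0164 Ω·mm²/m = 1.64×10^-8 Ω·m
Section 1: A_strand = π(3.6950e-03)² = 4.289e-05 m²; R₁ = ρL/(N·A_s) = (1.64×10^-8)(474)/(19×4.289e-05) = 0.009539 Ω
Section 2: A = π(d/2)² = π(9.3500e-03 m)² = 2.746e-04 m²
R₂ = (1.64×10^-8)(3160)/(2.746e-04) = 0.1887 Ω
R = R₁ + R₂ = 0.1982 Ω
V = IR = 455 × 0.1982 = 90.2 V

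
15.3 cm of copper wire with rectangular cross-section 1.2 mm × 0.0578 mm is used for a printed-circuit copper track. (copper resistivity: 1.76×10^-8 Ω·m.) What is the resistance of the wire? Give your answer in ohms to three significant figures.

A = 1.2 × 0.0578 mm² = 0.0694 mm² = 6.936e-08 m²
R = ρL/A = (1.76×10^-8)(0.153 m)/(6.936e-08 m²) = 0.0388 Ω

0.0388 Ω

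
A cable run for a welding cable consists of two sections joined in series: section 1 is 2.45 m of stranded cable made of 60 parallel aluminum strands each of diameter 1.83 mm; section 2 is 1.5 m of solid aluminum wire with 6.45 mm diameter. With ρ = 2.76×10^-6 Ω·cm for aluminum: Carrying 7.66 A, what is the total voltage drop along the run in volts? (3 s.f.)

0.0130 V

ρ = 2.76×10^-6 Ω·cm = 2.76×10^-8 Ω·m
Section 1: A_strand = π(9.1500e-04)² = 2.630e-06 m²; R₁ = ρL/(N·A_s) = (2.76×10^-8)(2.45)/(60×2.630e-06) = 4.285×10^-4 Ω
Section 2: A = π(d/2)² = π(3.2250e-03 m)² = 3.267e-05 m²
R₂ = (2.76×10^-8)(1.5)/(3.267e-05) = 0.001267 Ω
R = R₁ + R₂ = 0.001696 Ω
V = IR = 7.66 × 0.001696 = 0.0130 V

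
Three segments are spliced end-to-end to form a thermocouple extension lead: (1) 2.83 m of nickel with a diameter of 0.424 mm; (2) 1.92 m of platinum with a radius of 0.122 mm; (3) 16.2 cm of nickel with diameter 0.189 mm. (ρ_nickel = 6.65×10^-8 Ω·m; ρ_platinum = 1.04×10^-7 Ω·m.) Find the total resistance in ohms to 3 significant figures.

Seg 1: A = π(d/2)² = π(2.1200e-04 m)² = 1.412e-07 m²
R_1 = (6.65×10^-8)(2.83)/(1.412e-07) = 1.333 Ω
Seg 2: A = πr² = π(1.2200e-04 m)² = 4.676e-08 m²
R_2 = (1.04×10^-7)(1.92)/(4.676e-08) = 4.27 Ω
Seg 3: A = π(d/2)² = π(9.4500e-05 m)² = 2.806e-08 m²
R_3 = (6.65×10^-8)(0.162)/(2.806e-08) = 0.384 Ω
R_total = R_1 + R_2 + R_3 = 5.99 Ω

5.99 Ω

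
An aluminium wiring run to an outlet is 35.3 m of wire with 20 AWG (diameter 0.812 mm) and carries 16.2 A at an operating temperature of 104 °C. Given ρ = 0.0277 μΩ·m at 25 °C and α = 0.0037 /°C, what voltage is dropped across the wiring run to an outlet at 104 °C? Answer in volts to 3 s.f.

39.5 V

ρ = 0.0277 μΩ·m = 2.77×10^-8 Ω·m
A = π(0.812/2 mm)² = π(4.0600e-04 m)² = 5.178e-07 m²
R₍25₎ = ρL/A = (2.77×10^-8)(35.3)/(5.178e-07) = 1.888 Ω
R₍104₎ = R₍25₎(1 + αΔT) = 1.888 × (1 + 0.0037×79) = 2.44 Ω
V = IR = 16.2 × 2.44 = 39.5 V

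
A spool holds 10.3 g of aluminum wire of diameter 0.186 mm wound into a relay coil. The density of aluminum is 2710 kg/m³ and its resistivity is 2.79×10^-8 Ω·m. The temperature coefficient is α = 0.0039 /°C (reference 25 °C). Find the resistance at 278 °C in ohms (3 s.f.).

A = π(d/2)² = π(9.3000e-05 m)² = 2.7172e-08 m²
L = m/(density·A) = 0.0103/(2710×2.7172e-08) = 139.9 m
R = ρL/A = (2.79×10^-8)(139.9)/(2.7172e-08) = 143.6 Ω
R(278 °C) = 143.6 × (1 + 0.0039×253) = 285 Ω

285 Ω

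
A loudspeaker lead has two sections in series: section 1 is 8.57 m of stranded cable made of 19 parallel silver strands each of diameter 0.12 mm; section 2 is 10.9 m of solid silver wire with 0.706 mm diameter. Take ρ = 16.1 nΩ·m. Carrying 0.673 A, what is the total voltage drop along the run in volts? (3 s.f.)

0.734 V

ρ = 16.1 nΩ·m = 1.61×10^-8 Ω·m
Section 1: A_strand = π(6.0000e-05)² = 1.131e-08 m²; R₁ = ρL/(N·A_s) = (1.61×10^-8)(8.57)/(19×1.131e-08) = 0.6421 Ω
Section 2: A = π(d/2)² = π(3.5300e-04 m)² = 3.915e-07 m²
R₂ = (1.61×10^-8)(10.9)/(3.915e-07) = 0.4483 Ω
R = R₁ + R₂ = 1.09 Ω
V = IR = 0.673 × 1.09 = 0.734 V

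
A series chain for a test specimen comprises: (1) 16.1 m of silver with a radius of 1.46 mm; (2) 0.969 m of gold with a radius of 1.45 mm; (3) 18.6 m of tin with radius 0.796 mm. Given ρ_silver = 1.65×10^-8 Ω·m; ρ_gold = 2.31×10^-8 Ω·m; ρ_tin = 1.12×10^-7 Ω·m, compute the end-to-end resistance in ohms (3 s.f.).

1.09 Ω

Seg 1: A = πr² = π(1.4600e-03 m)² = 6.697e-06 m²
R_1 = (1.65×10^-8)(16.1)/(6.697e-06) = 0.03967 Ω
Seg 2: A = πr² = π(1.4500e-03 m)² = 6.605e-06 m²
R_2 = (2.31×10^-8)(0.969)/(6.605e-06) = 0.003389 Ω
Seg 3: A = πr² = π(7.9600e-04 m)² = 1.991e-06 m²
R_3 = (1.12×10^-7)(18.6)/(1.991e-06) = 1.047 Ω
R_total = R_1 + R_2 + R_3 = 1.09 Ω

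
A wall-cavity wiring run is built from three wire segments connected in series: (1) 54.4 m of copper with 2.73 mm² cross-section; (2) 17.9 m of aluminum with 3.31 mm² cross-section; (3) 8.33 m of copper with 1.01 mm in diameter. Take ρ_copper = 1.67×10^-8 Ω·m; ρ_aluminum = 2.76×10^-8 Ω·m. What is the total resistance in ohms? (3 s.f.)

Seg 1: A = 2.73 mm² = 2.730e-06 m²
R_1 = (1.67×10^-8)(54.4)/(2.730e-06) = 0.3328 Ω
Seg 2: A = 3.31 mm² = 3.310e-06 m²
R_2 = (2.76×10^-8)(17.9)/(3.310e-06) = 0.1493 Ω
Seg 3: A = π(d/2)² = π(5.0500e-04 m)² = 8.012e-07 m²
R_3 = (1.67×10^-8)(8.33)/(8.012e-07) = 0.1736 Ω
R_total = R_1 + R_2 + R_3 = 0.656 Ω

0.656 Ω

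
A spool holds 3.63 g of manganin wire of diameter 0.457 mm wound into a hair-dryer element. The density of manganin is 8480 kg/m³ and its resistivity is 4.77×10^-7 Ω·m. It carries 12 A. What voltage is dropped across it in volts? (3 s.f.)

A = π(d/2)² = π(2.2850e-04 m)² = 1.6403e-07 m²
L = m/(density·A) = 0.00363/(8480×1.6403e-07) = 2.61 m
R = ρL/A = (4.77×10^-7)(2.61)/(1.6403e-07) = 7.589 Ω
V = IR = 12 × 7.589 = 91.1 V

91.1 V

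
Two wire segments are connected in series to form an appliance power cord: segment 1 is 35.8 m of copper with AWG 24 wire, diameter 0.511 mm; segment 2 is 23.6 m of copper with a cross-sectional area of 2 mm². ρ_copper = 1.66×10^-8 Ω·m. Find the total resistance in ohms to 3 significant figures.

Segment 1: A = π(0.511/2 mm)² = π(2.5550e-04 m)² = 2.051e-07 m²
R₁ = ρL/A = (1.66×10^-8)(35.8)/(2.051e-07) = 2.898 Ω
Segment 2: A = 2 mm² = 2.000e-06 m²
R₂ = (1.66×10^-8)(23.6)/(2.000e-06) = 0.1959 Ω
R = R₁ + R₂ = 3.09 Ω

3.09 Ω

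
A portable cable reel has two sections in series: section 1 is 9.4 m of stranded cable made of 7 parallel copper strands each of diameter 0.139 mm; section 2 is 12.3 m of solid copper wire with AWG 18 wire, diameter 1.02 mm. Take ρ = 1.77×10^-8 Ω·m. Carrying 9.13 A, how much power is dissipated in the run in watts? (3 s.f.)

153 W

Section 1: A_strand = π(6.9500e-05)² = 1.517e-08 m²; R₁ = ρL/(N·A_s) = (1.77×10^-8)(9.4)/(7×1.517e-08) = 1.566 Ω
Section 2: A = π(1.02/2 mm)² = π(5.1000e-04 m)² = 8.171e-07 m²
R₂ = (1.77×10^-8)(12.3)/(8.171e-07) = 0.2664 Ω
R = R₁ + R₂ = 1.833 Ω
P = I²R = (9.13)² × 1.833 = 153 W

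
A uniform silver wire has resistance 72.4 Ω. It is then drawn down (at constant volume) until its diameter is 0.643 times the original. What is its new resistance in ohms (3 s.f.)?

Volume constant ⇒ L' = L/r² with r = 0.643. R' = ρL'/A' = ρ(L/r²)/(πr²d₀²/4) = R/r⁴.
R' = 5.85 × 72.4 = 424 Ω

424 Ω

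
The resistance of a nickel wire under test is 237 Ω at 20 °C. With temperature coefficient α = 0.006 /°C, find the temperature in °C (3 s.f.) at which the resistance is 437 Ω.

R = R₀(1 + α(T − T₀)) ⇒ T = T₀ + (R/R₀ − 1)/α
T = 20 + (437/237 − 1)/0.006 = 20 + (0.8439)/0.006 = 161 °C

161 °C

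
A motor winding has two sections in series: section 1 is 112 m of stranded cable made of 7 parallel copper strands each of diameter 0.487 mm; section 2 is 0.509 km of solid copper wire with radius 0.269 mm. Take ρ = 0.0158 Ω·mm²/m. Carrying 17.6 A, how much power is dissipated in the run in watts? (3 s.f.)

11400 W

ρ = 0.0158 Ω·mm²/m = 1.58×10^-8 Ω·m
Section 1: A_strand = π(2.4350e-04)² = 1.863e-07 m²; R₁ = ρL/(N·A_s) = (1.58×10^-8)(112)/(7×1.863e-07) = 1.357 Ω
Section 2: A = πr² = π(2.6900e-04 m)² = 2.273e-07 m²
R₂ = (1.58×10^-8)(509)/(2.273e-07) = 35.38 Ω
R = R₁ + R₂ = 36.73 Ω
P = I²R = (17.6)² × 36.73 = 11400 W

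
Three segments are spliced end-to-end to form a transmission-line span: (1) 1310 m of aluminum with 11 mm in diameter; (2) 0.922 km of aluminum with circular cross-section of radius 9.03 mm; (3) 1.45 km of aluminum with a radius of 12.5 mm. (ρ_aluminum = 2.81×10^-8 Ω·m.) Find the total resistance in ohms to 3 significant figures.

0.571 Ω

Seg 1: A = π(d/2)² = π(5.5000e-03 m)² = 9.503e-05 m²
R_1 = (2.81×10^-8)(1310)/(9.503e-05) = 0.3873 Ω
Seg 2: A = πr² = π(9.0300e-03 m)² = 2.562e-04 m²
R_2 = (2.81×10^-8)(922)/(2.562e-04) = 0.1011 Ω
Seg 3: A = πr² = π(1.2500e-02 m)² = 4.909e-04 m²
R_3 = (2.81×10^-8)(1450)/(4.909e-04) = 0.08301 Ω
R_total = R_1 + R_2 + R_3 = 0.571 Ω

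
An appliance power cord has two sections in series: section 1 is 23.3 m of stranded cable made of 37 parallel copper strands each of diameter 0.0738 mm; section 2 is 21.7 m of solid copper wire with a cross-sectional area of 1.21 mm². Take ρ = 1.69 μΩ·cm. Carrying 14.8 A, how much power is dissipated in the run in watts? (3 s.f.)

ρ = 1.69 μΩ·cm = 1.69×10^-8 Ω·m
Section 1: A_strand = π(3.6900e-05)² = 4.278e-09 m²; R₁ = ρL/(N·A_s) = (1.69×10^-8)(23.3)/(37×4.278e-09) = 2.488 Ω
Section 2: A = 1.21 mm² = 1.210e-06 m²
R₂ = (1.69×10^-8)(21.7)/(1.210e-06) = 0.3031 Ω
R = R₁ + R₂ = 2.791 Ω
P = I²R = (14.8)² × 2.791 = 611 W

611 W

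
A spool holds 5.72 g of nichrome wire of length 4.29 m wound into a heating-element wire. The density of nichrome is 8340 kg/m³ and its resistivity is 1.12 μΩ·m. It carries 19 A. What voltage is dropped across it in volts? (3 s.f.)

571 V

ρ = 1.12 μΩ·m = 1.12×10^-6 Ω·m
A = m/(density·L) = 0.00572/(8340×4.29) = 1.5987e-07 m²
R = ρL/A = (1.12×10^-6)(4.29)/(1.5987e-07) = 30.05 Ω
V = IR = 19 × 30.05 = 571 V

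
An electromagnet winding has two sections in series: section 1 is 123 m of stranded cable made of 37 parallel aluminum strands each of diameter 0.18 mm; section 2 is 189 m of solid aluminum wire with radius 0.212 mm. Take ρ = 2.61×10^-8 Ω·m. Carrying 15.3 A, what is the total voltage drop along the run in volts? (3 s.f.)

Section 1: A_strand = π(9.0000e-05)² = 2.545e-08 m²; R₁ = ρL/(N·A_s) = (2.61×10^-8)(123)/(37×2.545e-08) = 3.41 Ω
Section 2: A = πr² = π(2.1200e-04 m)² = 1.412e-07 m²
R₂ = (2.61×10^-8)(189)/(1.412e-07) = 34.94 Ω
R = R₁ + R₂ = 38.35 Ω
V = IR = 15.3 × 38.35 = 587 V

587 V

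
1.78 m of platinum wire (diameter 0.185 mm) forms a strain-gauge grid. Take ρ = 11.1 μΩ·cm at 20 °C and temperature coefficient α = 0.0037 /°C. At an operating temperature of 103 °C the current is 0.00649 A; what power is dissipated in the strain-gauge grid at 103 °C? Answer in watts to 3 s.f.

4.05×10^-4 W

ρ = 11.1 μΩ·cm = 1.11×10^-7 Ω·m
A = π(d/2)² = π(9.2500e-05 m)² = 2.688e-08 m²
R₍20₎ = ρL/A = (1.11×10^-7)(1.78)/(2.688e-08) = 7.35 Ω
R₍103₎ = R₍20₎(1 + αΔT) = 7.35 × (1 + 0.0037×83) = 9.608 Ω
P = I²R = (0.00649)² × 9.608 = 4.05×10^-4 W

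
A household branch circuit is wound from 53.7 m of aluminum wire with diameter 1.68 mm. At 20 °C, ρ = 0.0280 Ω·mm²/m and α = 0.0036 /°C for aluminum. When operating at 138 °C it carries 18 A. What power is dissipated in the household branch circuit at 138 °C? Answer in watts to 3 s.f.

313 W

ρ = 0.0280 Ω·mm²/m = 2.80×10^-8 Ω·m
A = π(d/2)² = π(8.4000e-04 m)² = 2.217e-06 m²
R₍20₎ = ρL/A = (2.80×10^-8)(53.7)/(2.217e-06) = 0.6783 Ω
R₍138₎ = R₍20₎(1 + αΔT) = 0.6783 × (1 + 0.0036×118) = 0.9664 Ω
P = I²R = (18)² × 0.9664 = 313 W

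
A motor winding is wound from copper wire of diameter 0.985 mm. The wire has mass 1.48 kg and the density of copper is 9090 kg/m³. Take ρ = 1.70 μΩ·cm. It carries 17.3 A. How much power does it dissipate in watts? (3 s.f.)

ρ = 1.70 μΩ·cm = 1.70×10^-8 Ω·m
A = π(d/2)² = π(4.9250e-04 m)² = 7.6201e-07 m²
L = m/(density·A) = 1.48/(9090×7.6201e-07) = 213.7 m
R = ρL/A = (1.70×10^-8)(213.7)/(7.6201e-07) = 4.767 Ω
P = I²R = (17.3)² × 4.767 = 1430 W

1430 W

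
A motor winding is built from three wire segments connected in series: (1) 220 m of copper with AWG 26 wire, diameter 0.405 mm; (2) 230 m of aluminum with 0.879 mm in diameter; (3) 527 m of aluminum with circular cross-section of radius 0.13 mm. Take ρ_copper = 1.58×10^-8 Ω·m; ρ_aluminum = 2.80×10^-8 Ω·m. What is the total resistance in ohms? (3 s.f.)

Seg 1: A = π(0.405/2 mm)² = π(2.0250e-04 m)² = 1.288e-07 m²
R_1 = (1.58×10^-8)(220)/(1.288e-07) = 26.98 Ω
Seg 2: A = π(d/2)² = π(4.3950e-04 m)² = 6.068e-07 m²
R_2 = (2.80×10^-8)(230)/(6.068e-07) = 10.61 Ω
Seg 3: A = πr² = π(1.3000e-04 m)² = 5.309e-08 m²
R_3 = (2.80×10^-8)(527)/(5.309e-08) = 277.9 Ω
R_total = R_1 + R_2 + R_3 = 316 Ω

316 Ω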